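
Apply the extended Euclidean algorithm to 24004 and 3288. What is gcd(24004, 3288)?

4

Repeated division:
24004 = 7×3288 + 988
3288 = 3×988 + 324
988 = 3×324 + 16
324 = 20×16 + 4
16 = 4×4 + 0
gcd(24004, 3288) = 4.
Express as a combination:
4 = 324 − 20·16
4 = −20·988 + 61·324
4 = 61·3288 − 203·988
4 = −203·24004 + 1482·3288
So 4 = (-203)·24004 + (1482)·3288.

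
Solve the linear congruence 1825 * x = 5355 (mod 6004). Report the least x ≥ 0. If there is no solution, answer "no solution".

First find gcd(1825, 6004):
6004 = 3×1825 + 529
1825 = 3×529 + 238
529 = 2×238 + 53
238 = 4×53 + 26
53 = 2×26 + 1
26 = 26×1 + 0
gcd = 1, so a unique solution mod 6004 exists.
Back-substitute for the Bézout coefficients:
1 = 53 − 2·26
1 = −2·238 + 9·53
1 = 9·529 − 20·238
1 = −20·1825 + 69·529
1 = 69·6004 − 227·1825
So 1825·(-227) ≡ 1 (mod 6004), giving 1825⁻¹ ≡ 5777.
x ≡ 1825⁻¹·5355 ≡ 5777·5355 ≡ 3227 (mod 6004).

3227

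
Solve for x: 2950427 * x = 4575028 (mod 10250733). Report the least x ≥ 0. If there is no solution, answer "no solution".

First find gcd(2950427, 10250733):
10250733 = 3×2950427 + 1399452
2950427 = 2×1399452 + 151523
1399452 = 9×151523 + 35745
151523 = 4×35745 + 8543
35745 = 4×8543 + 1573
8543 = 5×1573 + 678
1573 = 2×678 + 217
678 = 3×217 + 27
217 = 8×27 + 1
27 = 27×1 + 0
gcd = 1, so a unique solution mod 10250733 exists.
Back-substitute for the Bézout coefficients:
1 = 217 − 8·27
1 = −8·678 + 25·217
1 = 25·1573 − 58·678
1 = −58·8543 + 315·1573
1 = 315·35745 − 1318·8543
1 = −1318·151523 + 5587·35745
1 = 5587·1399452 − 51601·151523
1 = −51601·2950427 + 108789·1399452
1 = 108789·10250733 − 377968·2950427
So 2950427·(-377968) ≡ 1 (mod 10250733), giving 2950427⁻¹ ≡ 9872765.
x ≡ 2950427⁻¹·4575028 ≡ 9872765·4575028 ≡ 2468132 (mod 10250733).

2468132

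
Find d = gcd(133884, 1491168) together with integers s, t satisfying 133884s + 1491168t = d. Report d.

12

Euclidean algorithm:
1491168 = 11×133884 + 18444
133884 = 7×18444 + 4776
18444 = 3×4776 + 4116
4776 = 1×4116 + 660
4116 = 6×660 + 156
660 = 4×156 + 36
156 = 4×36 + 12
36 = 3×12 + 0
gcd(133884, 1491168) = 12.
Express as a combination:
12 = 156 − 4·36
12 = −4·660 + 17·156
12 = 17·4116 − 106·660
12 = −106·4776 + 123·4116
12 = 123·18444 − 475·4776
12 = −475·133884 + 3448·18444
12 = 3448·1491168 − 38403·133884
So 12 = (3448)·1491168 + (-38403)·133884.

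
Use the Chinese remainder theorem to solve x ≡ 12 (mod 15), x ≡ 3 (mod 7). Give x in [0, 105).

Write x = 12 + 15·k. Then 15·k ≡ 3 − 12 ≡ 5 (mod 7).
Need 15⁻¹ mod 7. Extended Euclid on (7, 1):
7 = 7×1 + 0
15⁻¹ ≡ 1 (mod 7), so k ≡ 1·5 ≡ 5 (mod 7).
x = 12 + 15·5 = 87.

87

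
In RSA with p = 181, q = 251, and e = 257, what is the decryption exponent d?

φ(n) = (p−1)(q−1) = 180·250 = 45000.
Need d with 257·d ≡ 1 (mod 45000). Apply the extended Euclidean algorithm:
45000 = 175·257 + 25
257 = 10·25 + 7
25 = 3·7 + 4
7 = 1·4 + 3
4 = 1·3 + 1
3 = 3·1 + 0
Back-substitute:
1 = 4 − 3
1 = −7 + 2·4
1 = 2·25 − 7·7
1 = −7·257 + 72·25
1 = 72·45000 − 12607·257
So 257·(-12607) ≡ 1 (mod 45000), hence d ≡ -12607 ≡ 32393 (mod 45000).

32393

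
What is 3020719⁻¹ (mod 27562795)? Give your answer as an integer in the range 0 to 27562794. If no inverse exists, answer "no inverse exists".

no inverse exists

Euclidean algorithm on 27562795, 3020719:
27562795 = 9×3020719 + 376324
3020719 = 8×376324 + 10127
376324 = 37×10127 + 1625
10127 = 6×1625 + 377
1625 = 4×377 + 117
377 = 3×117 + 26
117 = 4×26 + 13
26 = 2×13 + 0
gcd(3020719, 27562795) = 13 ≠ 1, so 3020719 has no multiplicative inverse modulo 27562795.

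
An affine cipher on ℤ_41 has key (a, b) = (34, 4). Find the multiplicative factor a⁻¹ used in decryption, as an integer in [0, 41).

Apply the Euclidean algorithm to 41 and 34:
41 = 1*34 + 7
34 = 4*7 + 6
7 = 1*6 + 1
6 = 6*1 + 0
The gcd is 1. Working backward:
1 = 7 − 6
1 = −34 + 5·7
1 = 5·41 − 6·34
Thus 34·(-6) ≡ 1 (mod 41); reducing, -6 mod 41 = 35.

35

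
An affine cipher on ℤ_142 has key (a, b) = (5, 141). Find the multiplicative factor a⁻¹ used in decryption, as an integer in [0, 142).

Extended Euclidean algorithm:
142 = 28·5 + 2
5 = 2·2 + 1
2 = 2·1 + 0
The gcd is 1. Working backward:
1 = 5 − 2·2
1 = −2·142 + 57·5
So 5·57 ≡ 1 (mod 142).

57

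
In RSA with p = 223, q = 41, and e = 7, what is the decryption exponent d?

6343

φ(n) = (p−1)(q−1) = 222·40 = 8880.
Need d with 7·d ≡ 1 (mod 8880). Apply the extended Euclidean algorithm:
8880 = 1268*7 + 4
7 = 1*4 + 3
4 = 1*3 + 1
3 = 3*1 + 0
Back-substitute:
1 = 4 − 3
1 = −7 + 2·4
1 = 2·8880 − 2537·7
So 7·(-2537) ≡ 1 (mod 8880), hence d ≡ -2537 ≡ 6343 (mod 8880).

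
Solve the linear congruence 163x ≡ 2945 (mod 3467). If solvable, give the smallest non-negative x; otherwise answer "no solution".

2613

First find gcd(163, 3467):
3467 = 21·163 + 44
163 = 3·44 + 31
44 = 1·31 + 13
31 = 2·13 + 5
13 = 2·5 + 3
5 = 1·3 + 2
3 = 1·2 + 1
2 = 2·1 + 0
gcd = 1, so a unique solution mod 3467 exists.
Back-substitute for the Bézout coefficients:
1 = 3 − 2
1 = −5 + 2·3
1 = 2·13 − 5·5
1 = −5·31 + 12·13
1 = 12·44 − 17·31
1 = −17·163 + 63·44
1 = 63·3467 − 1340·163
So 163·(-1340) ≡ 1 (mod 3467), giving 163⁻¹ ≡ 2127.
x ≡ 163⁻¹·2945 ≡ 2127·2945 ≡ 2613 (mod 3467).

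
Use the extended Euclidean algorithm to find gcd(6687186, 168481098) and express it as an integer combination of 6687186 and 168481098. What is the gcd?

Repeated division:
168481098 = 25×6687186 + 1301448
6687186 = 5×1301448 + 179946
1301448 = 7×179946 + 41826
179946 = 4×41826 + 12642
41826 = 3×12642 + 3900
12642 = 3×3900 + 942
3900 = 4×942 + 132
942 = 7×132 + 18
132 = 7×18 + 6
18 = 3×6 + 0
gcd(6687186, 168481098) = 6.
Working backward:
6 = 132 − 7·18
6 = −7·942 + 50·132
6 = 50·3900 − 207·942
6 = −207·12642 + 671·3900
6 = 671·41826 − 2220·12642
6 = −2220·179946 + 9551·41826
6 = 9551·1301448 − 69077·179946
6 = −69077·6687186 + 354936·1301448
6 = 354936·168481098 − 8942477·6687186
So 6 = (354936)·168481098 + (-8942477)·6687186.

6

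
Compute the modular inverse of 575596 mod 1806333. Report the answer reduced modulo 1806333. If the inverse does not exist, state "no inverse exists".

1587334

gcd(1806333, 575596) by repeated division:
1806333 = 3*575596 + 79545
575596 = 7*79545 + 18781
79545 = 4*18781 + 4421
18781 = 4*4421 + 1097
4421 = 4*1097 + 33
1097 = 33*33 + 8
33 = 4*8 + 1
8 = 8*1 + 0
The gcd is 1. Working backward:
1 = 33 − 4·8
1 = −4·1097 + 133·33
1 = 133·4421 − 536·1097
1 = −536·18781 + 2277·4421
1 = 2277·79545 − 9644·18781
1 = −9644·575596 + 69785·79545
1 = 69785·1806333 − 218999·575596
Hence 575596⁻¹ ≡ -218999 ≡ 1587334 (mod 1806333).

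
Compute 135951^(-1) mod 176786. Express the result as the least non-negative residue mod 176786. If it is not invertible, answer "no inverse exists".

Extended Euclidean algorithm:
176786 = 1×135951 + 40835
135951 = 3×40835 + 13446
40835 = 3×13446 + 497
13446 = 27×497 + 27
497 = 18×27 + 11
27 = 2×11 + 5
11 = 2×5 + 1
5 = 5×1 + 0
The gcd is 1. Working backward:
1 = 11 − 2·5
1 = −2·27 + 5·11
1 = 5·497 − 92·27
1 = −92·13446 + 2489·497
1 = 2489·40835 − 7559·13446
1 = −7559·135951 + 25166·40835
1 = 25166·176786 − 32725·135951
So 135951·(-32725) ≡ 1 (mod 176786), and -32725 ≡ 144061 (mod 176786).

144061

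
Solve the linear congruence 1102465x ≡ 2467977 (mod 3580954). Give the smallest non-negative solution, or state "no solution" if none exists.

no solution

gcd(1102465, 3580954):
3580954 = 3*1102465 + 273559
1102465 = 4*273559 + 8229
273559 = 33*8229 + 2002
8229 = 4*2002 + 221
2002 = 9*221 + 13
221 = 17*13 + 0
gcd = 13, but 13 ∤ 2467977, so the congruence has no solution.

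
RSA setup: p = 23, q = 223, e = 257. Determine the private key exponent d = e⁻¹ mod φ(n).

φ(n) = (p−1)(q−1) = 22·222 = 4884.
Need d with 257·d ≡ 1 (mod 4884). Apply the extended Euclidean algorithm:
4884 = 19×257 + 1
257 = 257×1 + 0
Back-substitute:
1 = 4884 − 19·257
So 257·(-19) ≡ 1 (mod 4884), hence d ≡ -19 ≡ 4865 (mod 4884).

4865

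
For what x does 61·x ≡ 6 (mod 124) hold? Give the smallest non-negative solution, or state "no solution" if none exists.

First find gcd(61, 124):
124 = 2×61 + 2
61 = 30×2 + 1
2 = 2×1 + 0
gcd = 1, so a unique solution mod 124 exists.
Back-substitute for the Bézout coefficients:
1 = 61 − 30·2
1 = −30·124 + 61·61
So 61·(61) ≡ 1 (mod 124), giving 61⁻¹ ≡ 61.
x ≡ 61⁻¹·6 ≡ 61·6 ≡ 118 (mod 124).

118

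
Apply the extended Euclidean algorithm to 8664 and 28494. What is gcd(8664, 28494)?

6

Apply Euclid's algorithm to 28494 and 8664:
28494 = 3×8664 + 2502
8664 = 3×2502 + 1158
2502 = 2×1158 + 186
1158 = 6×186 + 42
186 = 4×42 + 18
42 = 2×18 + 6
18 = 3×6 + 0
gcd(8664, 28494) = 6.
Back-substituting:
6 = 42 − 2·18
6 = −2·186 + 9·42
6 = 9·1158 − 56·186
6 = −56·2502 + 121·1158
6 = 121·8664 − 419·2502
6 = −419·28494 + 1378·8664
So 6 = (-419)·28494 + (1378)·8664.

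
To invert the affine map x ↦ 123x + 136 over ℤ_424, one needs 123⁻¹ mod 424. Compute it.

Apply the Euclidean algorithm to 424 and 123:
424 = 3×123 + 55
123 = 2×55 + 13
55 = 4×13 + 3
13 = 4×3 + 1
3 = 3×1 + 0
The gcd is 1. Working backward:
1 = 13 − 4·3
1 = −4·55 + 17·13
1 = 17·123 − 38·55
1 = −38·424 + 131·123
So 123·131 ≡ 1 (mod 424).

131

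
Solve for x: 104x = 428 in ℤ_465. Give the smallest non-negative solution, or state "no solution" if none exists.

First find gcd(104, 465):
465 = 4×104 + 49
104 = 2×49 + 6
49 = 8×6 + 1
6 = 6×1 + 0
gcd = 1, so a unique solution mod 465 exists.
Back-substitute for the Bézout coefficients:
1 = 49 − 8·6
1 = −8·104 + 17·49
1 = 17·465 − 76·104
So 104·(-76) ≡ 1 (mod 465), giving 104⁻¹ ≡ 389.
x ≡ 104⁻¹·428 ≡ 389·428 ≡ 22 (mod 465).

22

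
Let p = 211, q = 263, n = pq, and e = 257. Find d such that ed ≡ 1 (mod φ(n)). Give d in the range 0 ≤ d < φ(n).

7493

φ(n) = (p−1)(q−1) = 210·262 = 55020.
Need d with 257·d ≡ 1 (mod 55020). Apply the extended Euclidean algorithm:
55020 = 214*257 + 22
257 = 11*22 + 15
22 = 1*15 + 7
15 = 2*7 + 1
7 = 7*1 + 0
Back-substitute:
1 = 15 − 2·7
1 = −2·22 + 3·15
1 = 3·257 − 35·22
1 = −35·55020 + 7493·257
So 257·7493 ≡ 1 (mod 55020), hence d = 7493.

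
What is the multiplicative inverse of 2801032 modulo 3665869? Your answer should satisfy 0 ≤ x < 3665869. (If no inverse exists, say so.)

1481464

Run Euclid on (3665869, 2801032):
3665869 = 1·2801032 + 864837
2801032 = 3·864837 + 206521
864837 = 4·206521 + 38753
206521 = 5·38753 + 12756
38753 = 3·12756 + 485
12756 = 26·485 + 146
485 = 3·146 + 47
146 = 3·47 + 5
47 = 9·5 + 2
5 = 2·2 + 1
2 = 2·1 + 0
gcd = 1, so the inverse exists. Back-substitute:
1 = 5 − 2·2
1 = −2·47 + 19·5
1 = 19·146 − 59·47
1 = −59·485 + 196·146
1 = 196·12756 − 5155·485
1 = −5155·38753 + 15661·12756
1 = 15661·206521 − 83460·38753
1 = −83460·864837 + 349501·206521
1 = 349501·2801032 − 1131963·864837
1 = −1131963·3665869 + 1481464·2801032
So 2801032·1481464 ≡ 1 (mod 3665869).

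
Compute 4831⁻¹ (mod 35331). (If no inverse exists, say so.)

Apply the Euclidean algorithm to 35331 and 4831:
35331 = 7·4831 + 1514
4831 = 3·1514 + 289
1514 = 5·289 + 69
289 = 4·69 + 13
69 = 5·13 + 4
13 = 3·4 + 1
4 = 4·1 + 0
Since gcd(4831, 35331) = 1, back-substitute to write 1 as a combination:
1 = 13 − 3·4
1 = −3·69 + 16·13
1 = 16·289 − 67·69
1 = −67·1514 + 351·289
1 = 351·4831 − 1120·1514
1 = −1120·35331 + 8191·4831
So 4831·8191 ≡ 1 (mod 35331).

8191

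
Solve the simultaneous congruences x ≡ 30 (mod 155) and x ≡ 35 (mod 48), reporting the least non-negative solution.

Write x = 30 + 155·k. Then 155·k ≡ 35 − 30 ≡ 5 (mod 48).
Need 155⁻¹ mod 48. Extended Euclid on (48, 11):
48 = 4*11 + 4
11 = 2*4 + 3
4 = 1*3 + 1
3 = 3*1 + 0
Back-substitute:
1 = 4 − 3
1 = −11 + 3·4
1 = 3·48 − 13·11
155⁻¹ ≡ 35 (mod 48), so k ≡ 35·5 ≡ 31 (mod 48).
x = 30 + 155·31 = 4835.

4835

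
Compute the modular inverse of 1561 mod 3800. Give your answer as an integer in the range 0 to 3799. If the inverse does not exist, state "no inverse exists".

241

Apply the Euclidean algorithm to 3800 and 1561:
3800 = 2×1561 + 678
1561 = 2×678 + 205
678 = 3×205 + 63
205 = 3×63 + 16
63 = 3×16 + 15
16 = 1×15 + 1
15 = 15×1 + 0
Since gcd(1561, 3800) = 1, back-substitute to write 1 as a combination:
1 = 16 − 15
1 = −63 + 4·16
1 = 4·205 − 13·63
1 = −13·678 + 43·205
1 = 43·1561 − 99·678
1 = −99·3800 + 241·1561
So 1561·241 ≡ 1 (mod 3800).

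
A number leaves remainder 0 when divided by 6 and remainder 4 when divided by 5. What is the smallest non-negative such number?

Write x = 0 + 6·k. Then 6·k ≡ 4 − 0 ≡ 4 (mod 5).
Need 6⁻¹ mod 5. Extended Euclid on (5, 1):
5 = 5×1 + 0
6⁻¹ ≡ 1 (mod 5), so k ≡ 1·4 ≡ 4 (mod 5).
x = 0 + 6·4 = 24.

24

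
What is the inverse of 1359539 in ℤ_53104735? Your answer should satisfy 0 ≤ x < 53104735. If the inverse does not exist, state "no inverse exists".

gcd(53104735, 1359539) by repeated division:
53104735 = 39×1359539 + 82714
1359539 = 16×82714 + 36115
82714 = 2×36115 + 10484
36115 = 3×10484 + 4663
10484 = 2×4663 + 1158
4663 = 4×1158 + 31
1158 = 37×31 + 11
31 = 2×11 + 9
11 = 1×9 + 2
9 = 4×2 + 1
2 = 2×1 + 0
Since gcd(1359539, 53104735) = 1, back-substitute to write 1 as a combination:
1 = 9 − 4·2
1 = −4·11 + 5·9
1 = 5·31 − 14·11
1 = −14·1158 + 523·31
1 = 523·4663 − 2106·1158
1 = −2106·10484 + 4735·4663
1 = 4735·36115 − 16311·10484
1 = −16311·82714 + 37357·36115
1 = 37357·1359539 − 614023·82714
1 = −614023·53104735 + 23984254·1359539
So 1359539·23984254 ≡ 1 (mod 53104735).

23984254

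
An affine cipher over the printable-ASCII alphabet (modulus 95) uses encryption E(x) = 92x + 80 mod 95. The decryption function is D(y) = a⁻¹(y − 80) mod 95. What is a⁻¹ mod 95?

63

Run Euclid on (95, 92):
95 = 1·92 + 3
92 = 30·3 + 2
3 = 1·2 + 1
2 = 2·1 + 0
The gcd is 1. Working backward:
1 = 3 − 2
1 = −92 + 31·3
1 = 31·95 − 32·92
Hence 92⁻¹ ≡ -32 ≡ 63 (mod 95).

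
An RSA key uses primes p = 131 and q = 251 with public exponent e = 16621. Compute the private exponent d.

φ(n) = (p−1)(q−1) = 130·250 = 32500.
Need d with 16621·d ≡ 1 (mod 32500). Apply the extended Euclidean algorithm:
32500 = 1·16621 + 15879
16621 = 1·15879 + 742
15879 = 21·742 + 297
742 = 2·297 + 148
297 = 2·148 + 1
148 = 148·1 + 0
Back-substitute:
1 = 297 − 2·148
1 = −2·742 + 5·297
1 = 5·15879 − 107·742
1 = −107·16621 + 112·15879
1 = 112·32500 − 219·16621
So 16621·(-219) ≡ 1 (mod 32500), hence d ≡ -219 ≡ 32281 (mod 32500).

32281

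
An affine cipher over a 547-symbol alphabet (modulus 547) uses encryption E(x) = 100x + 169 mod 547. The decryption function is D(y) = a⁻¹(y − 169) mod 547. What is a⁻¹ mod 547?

93

Run Euclid on (547, 100):
547 = 5×100 + 47
100 = 2×47 + 6
47 = 7×6 + 5
6 = 1×5 + 1
5 = 5×1 + 0
Since gcd(100, 547) = 1, back-substitute to write 1 as a combination:
1 = 6 − 5
1 = −47 + 8·6
1 = 8·100 − 17·47
1 = −17·547 + 93·100
So 100·93 ≡ 1 (mod 547).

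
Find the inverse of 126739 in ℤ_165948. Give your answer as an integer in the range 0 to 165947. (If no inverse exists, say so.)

Run Euclid on (165948, 126739):
165948 = 1*126739 + 39209
126739 = 3*39209 + 9112
39209 = 4*9112 + 2761
9112 = 3*2761 + 829
2761 = 3*829 + 274
829 = 3*274 + 7
274 = 39*7 + 1
7 = 7*1 + 0
Since gcd(126739, 165948) = 1, back-substitute to write 1 as a combination:
1 = 274 − 39·7
1 = −39·829 + 118·274
1 = 118·2761 − 393·829
1 = −393·9112 + 1297·2761
1 = 1297·39209 − 5581·9112
1 = −5581·126739 + 18040·39209
1 = 18040·165948 − 23621·126739
Hence 126739⁻¹ ≡ -23621 ≡ 142327 (mod 165948).

142327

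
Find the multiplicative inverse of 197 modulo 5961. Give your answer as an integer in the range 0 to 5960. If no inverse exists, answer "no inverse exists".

3389

Apply the Euclidean algorithm to 5961 and 197:
5961 = 30×197 + 51
197 = 3×51 + 44
51 = 1×44 + 7
44 = 6×7 + 2
7 = 3×2 + 1
2 = 2×1 + 0
Since gcd(197, 5961) = 1, back-substitute to write 1 as a combination:
1 = 7 − 3·2
1 = −3·44 + 19·7
1 = 19·51 − 22·44
1 = −22·197 + 85·51
1 = 85·5961 − 2572·197
So 197·(-2572) ≡ 1 (mod 5961), and -2572 ≡ 3389 (mod 5961).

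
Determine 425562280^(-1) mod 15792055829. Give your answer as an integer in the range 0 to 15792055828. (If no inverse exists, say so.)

Euclidean algorithm on 15792055829, 425562280:
15792055829 = 37×425562280 + 46251469
425562280 = 9×46251469 + 9299059
46251469 = 4×9299059 + 9055233
9299059 = 1×9055233 + 243826
9055233 = 37×243826 + 33671
243826 = 7×33671 + 8129
33671 = 4×8129 + 1155
8129 = 7×1155 + 44
1155 = 26×44 + 11
44 = 4×11 + 0
Since gcd = 11 > 1, 425562280 is not a unit mod 15792055829.

no inverse exists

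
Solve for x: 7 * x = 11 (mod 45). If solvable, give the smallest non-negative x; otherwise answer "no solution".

First find gcd(7, 45):
45 = 6*7 + 3
7 = 2*3 + 1
3 = 3*1 + 0
gcd = 1, so a unique solution mod 45 exists.
Back-substitute for the Bézout coefficients:
1 = 7 − 2·3
1 = −2·45 + 13·7
So 7·(13) ≡ 1 (mod 45), giving 7⁻¹ ≡ 13.
x ≡ 7⁻¹·11 ≡ 13·11 ≡ 8 (mod 45).

8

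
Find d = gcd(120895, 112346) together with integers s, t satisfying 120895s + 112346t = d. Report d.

Euclidean algorithm:
120895 = 1*112346 + 8549
112346 = 13*8549 + 1209
8549 = 7*1209 + 86
1209 = 14*86 + 5
86 = 17*5 + 1
5 = 5*1 + 0
gcd(120895, 112346) = 1.
Back-substituting:
1 = 86 − 17·5
1 = −17·1209 + 239·86
1 = 239·8549 − 1690·1209
1 = −1690·112346 + 22209·8549
1 = 22209·120895 − 23899·112346
So 1 = (22209)·120895 + (-23899)·112346.

1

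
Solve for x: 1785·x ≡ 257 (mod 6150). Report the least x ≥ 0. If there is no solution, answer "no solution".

gcd(1785, 6150):
6150 = 3·1785 + 795
1785 = 2·795 + 195
795 = 4·195 + 15
195 = 13·15 + 0
gcd = 15, but 15 ∤ 257, so the congruence has no solution.

no solution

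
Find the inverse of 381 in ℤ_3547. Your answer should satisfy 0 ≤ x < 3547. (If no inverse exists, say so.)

Apply the Euclidean algorithm to 3547 and 381:
3547 = 9·381 + 118
381 = 3·118 + 27
118 = 4·27 + 10
27 = 2·10 + 7
10 = 1·7 + 3
7 = 2·3 + 1
3 = 3·1 + 0
gcd = 1, so the inverse exists. Back-substitute:
1 = 7 − 2·3
1 = −2·10 + 3·7
1 = 3·27 − 8·10
1 = −8·118 + 35·27
1 = 35·381 − 113·118
1 = −113·3547 + 1052·381
So 381·1052 ≡ 1 (mod 3547).

1052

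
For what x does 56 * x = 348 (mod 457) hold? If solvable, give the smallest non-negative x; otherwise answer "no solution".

First find gcd(56, 457):
457 = 8*56 + 9
56 = 6*9 + 2
9 = 4*2 + 1
2 = 2*1 + 0
gcd = 1, so a unique solution mod 457 exists.
Back-substitute for the Bézout coefficients:
1 = 9 − 4·2
1 = −4·56 + 25·9
1 = 25·457 − 204·56
So 56·(-204) ≡ 1 (mod 457), giving 56⁻¹ ≡ 253.
x ≡ 56⁻¹·348 ≡ 253·348 ≡ 300 (mod 457).

300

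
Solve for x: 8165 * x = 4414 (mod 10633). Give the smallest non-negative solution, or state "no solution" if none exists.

1644

First find gcd(8165, 10633):
10633 = 1·8165 + 2468
8165 = 3·2468 + 761
2468 = 3·761 + 185
761 = 4·185 + 21
185 = 8·21 + 17
21 = 1·17 + 4
17 = 4·4 + 1
4 = 4·1 + 0
gcd = 1, so a unique solution mod 10633 exists.
Back-substitute for the Bézout coefficients:
1 = 17 − 4·4
1 = −4·21 + 5·17
1 = 5·185 − 44·21
1 = −44·761 + 181·185
1 = 181·2468 − 587·761
1 = −587·8165 + 1942·2468
1 = 1942·10633 − 2529·8165
So 8165·(-2529) ≡ 1 (mod 10633), giving 8165⁻¹ ≡ 8104.
x ≡ 8165⁻¹·4414 ≡ 8104·4414 ≡ 1644 (mod 10633).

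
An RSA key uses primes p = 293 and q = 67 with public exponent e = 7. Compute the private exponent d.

φ(n) = (p−1)(q−1) = 292·66 = 19272.
Need d with 7·d ≡ 1 (mod 19272). Apply the extended Euclidean algorithm:
19272 = 2753×7 + 1
7 = 7×1 + 0
Back-substitute:
1 = 19272 − 2753·7
So 7·(-2753) ≡ 1 (mod 19272), hence d ≡ -2753 ≡ 16519 (mod 19272).

16519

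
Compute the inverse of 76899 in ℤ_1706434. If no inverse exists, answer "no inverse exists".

gcd(1706434, 76899) by repeated division:
1706434 = 22·76899 + 14656
76899 = 5·14656 + 3619
14656 = 4·3619 + 180
3619 = 20·180 + 19
180 = 9·19 + 9
19 = 2·9 + 1
9 = 9·1 + 0
Since gcd(76899, 1706434) = 1, back-substitute to write 1 as a combination:
1 = 19 − 2·9
1 = −2·180 + 19·19
1 = 19·3619 − 382·180
1 = −382·14656 + 1547·3619
1 = 1547·76899 − 8117·14656
1 = −8117·1706434 + 180121·76899
So 76899·180121 ≡ 1 (mod 1706434).

180121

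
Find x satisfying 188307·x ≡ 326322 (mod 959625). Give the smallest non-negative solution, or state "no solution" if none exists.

98896

First find gcd(188307, 959625):
959625 = 5×188307 + 18090
188307 = 10×18090 + 7407
18090 = 2×7407 + 3276
7407 = 2×3276 + 855
3276 = 3×855 + 711
855 = 1×711 + 144
711 = 4×144 + 135
144 = 1×135 + 9
135 = 15×9 + 0
gcd = 9 and 9 | 326322, so solutions exist. Divide through by 9: 20923x ≡ 36258 (mod 106625).
Now find 20923⁻¹ mod 106625:
106625 = 5×20923 + 2010
20923 = 10×2010 + 823
2010 = 2×823 + 364
823 = 2×364 + 95
364 = 3×95 + 79
95 = 1×79 + 16
79 = 4×16 + 15
16 = 1×15 + 1
15 = 15×1 + 0
Back-substitute:
1 = 16 − 15
1 = −79 + 5·16
1 = 5·95 − 6·79
1 = −6·364 + 23·95
1 = 23·823 − 52·364
1 = −52·2010 + 127·823
1 = 127·20923 − 1322·2010
1 = −1322·106625 + 6737·20923
So 20923⁻¹ ≡ 6737 (mod 106625).
Then x ≡ 6737·36258 ≡ 98896 (mod 106625); the smallest non-negative solution is x = 98896.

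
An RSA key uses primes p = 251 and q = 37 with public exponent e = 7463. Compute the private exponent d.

φ(n) = (p−1)(q−1) = 250·36 = 9000.
Need d with 7463·d ≡ 1 (mod 9000). Apply the extended Euclidean algorithm:
9000 = 1*7463 + 1537
7463 = 4*1537 + 1315
1537 = 1*1315 + 222
1315 = 5*222 + 205
222 = 1*205 + 17
205 = 12*17 + 1
17 = 17*1 + 0
Back-substitute:
1 = 205 − 12·17
1 = −12·222 + 13·205
1 = 13·1315 − 77·222
1 = −77·1537 + 90·1315
1 = 90·7463 − 437·1537
1 = −437·9000 + 527·7463
So 7463·527 ≡ 1 (mod 9000), hence d = 527.

527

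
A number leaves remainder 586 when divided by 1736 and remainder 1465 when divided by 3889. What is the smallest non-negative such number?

Write x = 586 + 1736·k. Then 1736·k ≡ 1465 − 586 ≡ 879 (mod 3889).
Need 1736⁻¹ mod 3889. Extended Euclid on (3889, 1736):
3889 = 2*1736 + 417
1736 = 4*417 + 68
417 = 6*68 + 9
68 = 7*9 + 5
9 = 1*5 + 4
5 = 1*4 + 1
4 = 4*1 + 0
Back-substitute:
1 = 5 − 4
1 = −9 + 2·5
1 = 2·68 − 15·9
1 = −15·417 + 92·68
1 = 92·1736 − 383·417
1 = −383·3889 + 858·1736
1736⁻¹ ≡ 858 (mod 3889), so k ≡ 858·879 ≡ 3605 (mod 3889).
x = 586 + 1736·3605 = 6258866.

6258866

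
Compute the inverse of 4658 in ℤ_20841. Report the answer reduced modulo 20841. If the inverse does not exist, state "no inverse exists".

16586

Extended Euclidean algorithm:
20841 = 4×4658 + 2209
4658 = 2×2209 + 240
2209 = 9×240 + 49
240 = 4×49 + 44
49 = 1×44 + 5
44 = 8×5 + 4
5 = 1×4 + 1
4 = 4×1 + 0
The gcd is 1. Working backward:
1 = 5 − 4
1 = −44 + 9·5
1 = 9·49 − 10·44
1 = −10·240 + 49·49
1 = 49·2209 − 451·240
1 = −451·4658 + 951·2209
1 = 951·20841 − 4255·4658
Thus 4658·(-4255) ≡ 1 (mod 20841); reducing, -4255 mod 20841 = 16586.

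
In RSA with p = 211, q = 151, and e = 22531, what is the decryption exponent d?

φ(n) = (p−1)(q−1) = 210·150 = 31500.
Need d with 22531·d ≡ 1 (mod 31500). Apply the extended Euclidean algorithm:
31500 = 1·22531 + 8969
22531 = 2·8969 + 4593
8969 = 1·4593 + 4376
4593 = 1·4376 + 217
4376 = 20·217 + 36
217 = 6·36 + 1
36 = 36·1 + 0
Back-substitute:
1 = 217 − 6·36
1 = −6·4376 + 121·217
1 = 121·4593 − 127·4376
1 = −127·8969 + 248·4593
1 = 248·22531 − 623·8969
1 = −623·31500 + 871·22531
So 22531·871 ≡ 1 (mod 31500), hence d = 871.

871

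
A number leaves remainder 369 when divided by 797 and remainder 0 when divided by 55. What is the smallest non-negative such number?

18700

Write x = 369 + 797·k. Then 797·k ≡ 0 − 369 ≡ 16 (mod 55).
Need 797⁻¹ mod 55. Extended Euclid on (55, 27):
55 = 2*27 + 1
27 = 27*1 + 0
Back-substitute:
1 = 55 − 2·27
797⁻¹ ≡ 53 (mod 55), so k ≡ 53·16 ≡ 23 (mod 55).
x = 369 + 797·23 = 18700.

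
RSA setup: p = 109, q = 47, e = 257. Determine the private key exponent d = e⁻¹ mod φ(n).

2513

φ(n) = (p−1)(q−1) = 108·46 = 4968.
Need d with 257·d ≡ 1 (mod 4968). Apply the extended Euclidean algorithm:
4968 = 19·257 + 85
257 = 3·85 + 2
85 = 42·2 + 1
2 = 2·1 + 0
Back-substitute:
1 = 85 − 42·2
1 = −42·257 + 127·85
1 = 127·4968 − 2455·257
So 257·(-2455) ≡ 1 (mod 4968), hence d ≡ -2455 ≡ 2513 (mod 4968).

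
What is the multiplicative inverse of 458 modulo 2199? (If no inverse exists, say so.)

Apply the Euclidean algorithm to 2199 and 458:
2199 = 4×458 + 367
458 = 1×367 + 91
367 = 4×91 + 3
91 = 30×3 + 1
3 = 3×1 + 0
The gcd is 1. Working backward:
1 = 91 − 30·3
1 = −30·367 + 121·91
1 = 121·458 − 151·367
1 = −151·2199 + 725·458
So 458·725 ≡ 1 (mod 2199).

725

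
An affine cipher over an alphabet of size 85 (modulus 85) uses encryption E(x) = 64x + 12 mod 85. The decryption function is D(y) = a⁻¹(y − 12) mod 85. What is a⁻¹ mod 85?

Extended Euclidean algorithm:
85 = 1×64 + 21
64 = 3×21 + 1
21 = 21×1 + 0
The gcd is 1. Working backward:
1 = 64 − 3·21
1 = −3·85 + 4·64
So 64·4 ≡ 1 (mod 85).

4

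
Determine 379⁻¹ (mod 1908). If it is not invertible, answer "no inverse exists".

1027

gcd(1908, 379) by repeated division:
1908 = 5*379 + 13
379 = 29*13 + 2
13 = 6*2 + 1
2 = 2*1 + 0
The gcd is 1. Working backward:
1 = 13 − 6·2
1 = −6·379 + 175·13
1 = 175·1908 − 881·379
Thus 379·(-881) ≡ 1 (mod 1908); reducing, -881 mod 1908 = 1027.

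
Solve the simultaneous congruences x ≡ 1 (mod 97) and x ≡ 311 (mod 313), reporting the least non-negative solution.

Write x = 1 + 97·k. Then 97·k ≡ 311 − 1 ≡ 310 (mod 313).
Need 97⁻¹ mod 313. Extended Euclid on (313, 97):
313 = 3·97 + 22
97 = 4·22 + 9
22 = 2·9 + 4
9 = 2·4 + 1
4 = 4·1 + 0
Back-substitute:
1 = 9 − 2·4
1 = −2·22 + 5·9
1 = 5·97 − 22·22
1 = −22·313 + 71·97
97⁻¹ ≡ 71 (mod 313), so k ≡ 71·310 ≡ 100 (mod 313).
x = 1 + 97·100 = 9701.

9701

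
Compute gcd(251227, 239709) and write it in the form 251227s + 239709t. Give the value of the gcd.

Repeated division:
251227 = 1·239709 + 11518
239709 = 20·11518 + 9349
11518 = 1·9349 + 2169
9349 = 4·2169 + 673
2169 = 3·673 + 150
673 = 4·150 + 73
150 = 2·73 + 4
73 = 18·4 + 1
4 = 4·1 + 0
gcd(251227, 239709) = 1.
Working backward:
1 = 73 − 18·4
1 = −18·150 + 37·73
1 = 37·673 − 166·150
1 = −166·2169 + 535·673
1 = 535·9349 − 2306·2169
1 = −2306·11518 + 2841·9349
1 = 2841·239709 − 59126·11518
1 = −59126·251227 + 61967·239709
So 1 = (-59126)·251227 + (61967)·239709.

1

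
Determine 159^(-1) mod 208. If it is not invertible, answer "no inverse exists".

191

Run Euclid on (208, 159):
208 = 1*159 + 49
159 = 3*49 + 12
49 = 4*12 + 1
12 = 12*1 + 0
Since gcd(159, 208) = 1, back-substitute to write 1 as a combination:
1 = 49 − 4·12
1 = −4·159 + 13·49
1 = 13·208 − 17·159
Hence 159⁻¹ ≡ -17 ≡ 191 (mod 208).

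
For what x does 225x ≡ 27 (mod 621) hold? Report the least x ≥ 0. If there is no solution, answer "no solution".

First find gcd(225, 621):
621 = 2×225 + 171
225 = 1×171 + 54
171 = 3×54 + 9
54 = 6×9 + 0
gcd = 9 and 9 | 27, so solutions exist. Divide through by 9: 25x ≡ 3 (mod 69).
Now find 25⁻¹ mod 69:
69 = 2*25 + 19
25 = 1*19 + 6
19 = 3*6 + 1
6 = 6*1 + 0
Back-substitute:
1 = 19 − 3·6
1 = −3·25 + 4·19
1 = 4·69 − 11·25
So 25·(-11) ≡ 1 (mod 69), i.e. 25⁻¹ ≡ 58.
Then x ≡ 58·3 ≡ 36 (mod 69); the smallest non-negative solution is x = 36.

36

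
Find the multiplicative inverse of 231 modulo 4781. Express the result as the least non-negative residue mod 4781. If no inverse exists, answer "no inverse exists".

no inverse exists

Euclidean algorithm on 4781, 231:
4781 = 20×231 + 161
231 = 1×161 + 70
161 = 2×70 + 21
70 = 3×21 + 7
21 = 3×7 + 0
Since gcd = 7 > 1, 231 is not a unit mod 4781.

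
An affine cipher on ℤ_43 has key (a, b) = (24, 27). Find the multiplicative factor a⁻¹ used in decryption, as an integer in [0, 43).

9

Run Euclid on (43, 24):
43 = 1×24 + 19
24 = 1×19 + 5
19 = 3×5 + 4
5 = 1×4 + 1
4 = 4×1 + 0
The gcd is 1. Working backward:
1 = 5 − 4
1 = −19 + 4·5
1 = 4·24 − 5·19
1 = −5·43 + 9·24
So 24·9 ≡ 1 (mod 43).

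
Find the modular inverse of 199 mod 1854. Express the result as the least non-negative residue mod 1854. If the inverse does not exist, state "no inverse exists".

559

Apply the Euclidean algorithm to 1854 and 199:
1854 = 9·199 + 63
199 = 3·63 + 10
63 = 6·10 + 3
10 = 3·3 + 1
3 = 3·1 + 0
Since gcd(199, 1854) = 1, back-substitute to write 1 as a combination:
1 = 10 − 3·3
1 = −3·63 + 19·10
1 = 19·199 − 60·63
1 = −60·1854 + 559·199
So 199·559 ≡ 1 (mod 1854).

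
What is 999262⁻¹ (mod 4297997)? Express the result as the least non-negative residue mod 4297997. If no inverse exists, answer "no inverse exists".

Compute gcd(999262, 4297997):
4297997 = 4*999262 + 300949
999262 = 3*300949 + 96415
300949 = 3*96415 + 11704
96415 = 8*11704 + 2783
11704 = 4*2783 + 572
2783 = 4*572 + 495
572 = 1*495 + 77
495 = 6*77 + 33
77 = 2*33 + 11
33 = 3*11 + 0
gcd(999262, 4297997) = 11 ≠ 1, so 999262 has no multiplicative inverse modulo 4297997.

no inverse exists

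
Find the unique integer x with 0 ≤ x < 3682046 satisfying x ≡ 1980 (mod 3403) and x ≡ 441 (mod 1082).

1094343

Write x = 1980 + 3403·k. Then 3403·k ≡ 441 − 1980 ≡ 625 (mod 1082).
Need 3403⁻¹ mod 1082. Extended Euclid on (1082, 157):
1082 = 6*157 + 140
157 = 1*140 + 17
140 = 8*17 + 4
17 = 4*4 + 1
4 = 4*1 + 0
Back-substitute:
1 = 17 − 4·4
1 = −4·140 + 33·17
1 = 33·157 − 37·140
1 = −37·1082 + 255·157
3403⁻¹ ≡ 255 (mod 1082), so k ≡ 255·625 ≡ 321 (mod 1082).
x = 1980 + 3403·321 = 1094343.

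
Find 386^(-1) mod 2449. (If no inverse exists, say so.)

Extended Euclidean algorithm:
2449 = 6×386 + 133
386 = 2×133 + 120
133 = 1×120 + 13
120 = 9×13 + 3
13 = 4×3 + 1
3 = 3×1 + 0
gcd = 1, so the inverse exists. Back-substitute:
1 = 13 − 4·3
1 = −4·120 + 37·13
1 = 37·133 − 41·120
1 = −41·386 + 119·133
1 = 119·2449 − 755·386
Thus 386·(-755) ≡ 1 (mod 2449); reducing, -755 mod 2449 = 1694.

1694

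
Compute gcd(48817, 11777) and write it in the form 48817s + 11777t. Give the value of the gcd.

1

Apply Euclid's algorithm to 48817 and 11777:
48817 = 4·11777 + 1709
11777 = 6·1709 + 1523
1709 = 1·1523 + 186
1523 = 8·186 + 35
186 = 5·35 + 11
35 = 3·11 + 2
11 = 5·2 + 1
2 = 2·1 + 0
gcd(48817, 11777) = 1.
Back-substituting:
1 = 11 − 5·2
1 = −5·35 + 16·11
1 = 16·186 − 85·35
1 = −85·1523 + 696·186
1 = 696·1709 − 781·1523
1 = −781·11777 + 5382·1709
1 = 5382·48817 − 22309·11777
So 1 = (5382)·48817 + (-22309)·11777.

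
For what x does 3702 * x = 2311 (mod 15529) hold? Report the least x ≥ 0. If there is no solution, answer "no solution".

First find gcd(3702, 15529):
15529 = 4·3702 + 721
3702 = 5·721 + 97
721 = 7·97 + 42
97 = 2·42 + 13
42 = 3·13 + 3
13 = 4·3 + 1
3 = 3·1 + 0
gcd = 1, so a unique solution mod 15529 exists.
Back-substitute for the Bézout coefficients:
1 = 13 − 4·3
1 = −4·42 + 13·13
1 = 13·97 − 30·42
1 = −30·721 + 223·97
1 = 223·3702 − 1145·721
1 = −1145·15529 + 4803·3702
So 3702·(4803) ≡ 1 (mod 15529), giving 3702⁻¹ ≡ 4803.
x ≡ 3702⁻¹·2311 ≡ 4803·2311 ≡ 12027 (mod 15529).

12027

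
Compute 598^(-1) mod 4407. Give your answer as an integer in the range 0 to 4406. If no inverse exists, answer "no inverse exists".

Euclidean algorithm on 4407, 598:
4407 = 7*598 + 221
598 = 2*221 + 156
221 = 1*156 + 65
156 = 2*65 + 26
65 = 2*26 + 13
26 = 2*13 + 0
gcd(598, 4407) = 13 ≠ 1, so 598 has no multiplicative inverse modulo 4407.

no inverse exists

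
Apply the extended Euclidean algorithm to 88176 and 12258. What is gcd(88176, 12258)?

Repeated division:
88176 = 7·12258 + 2370
12258 = 5·2370 + 408
2370 = 5·408 + 330
408 = 1·330 + 78
330 = 4·78 + 18
78 = 4·18 + 6
18 = 3·6 + 0
gcd(88176, 12258) = 6.
Working backward:
6 = 78 − 4·18
6 = −4·330 + 17·78
6 = 17·408 − 21·330
6 = −21·2370 + 122·408
6 = 122·12258 − 631·2370
6 = −631·88176 + 4539·12258
So 6 = (-631)·88176 + (4539)·12258.

6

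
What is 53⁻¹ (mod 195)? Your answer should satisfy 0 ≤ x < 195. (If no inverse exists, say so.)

92

Apply the Euclidean algorithm to 195 and 53:
195 = 3*53 + 36
53 = 1*36 + 17
36 = 2*17 + 2
17 = 8*2 + 1
2 = 2*1 + 0
gcd = 1, so the inverse exists. Back-substitute:
1 = 17 − 8·2
1 = −8·36 + 17·17
1 = 17·53 − 25·36
1 = −25·195 + 92·53
So 53·92 ≡ 1 (mod 195).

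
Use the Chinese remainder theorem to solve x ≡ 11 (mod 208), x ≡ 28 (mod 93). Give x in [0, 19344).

1051

Write x = 11 + 208·k. Then 208·k ≡ 28 − 11 ≡ 17 (mod 93).
Need 208⁻¹ mod 93. Extended Euclid on (93, 22):
93 = 4*22 + 5
22 = 4*5 + 2
5 = 2*2 + 1
2 = 2*1 + 0
Back-substitute:
1 = 5 − 2·2
1 = −2·22 + 9·5
1 = 9·93 − 38·22
208⁻¹ ≡ 55 (mod 93), so k ≡ 55·17 ≡ 5 (mod 93).
x = 11 + 208·5 = 1051.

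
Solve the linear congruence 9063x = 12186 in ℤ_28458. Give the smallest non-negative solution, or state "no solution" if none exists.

2438

First find gcd(9063, 28458):
28458 = 3·9063 + 1269
9063 = 7·1269 + 180
1269 = 7·180 + 9
180 = 20·9 + 0
gcd = 9 and 9 | 12186, so solutions exist. Divide through by 9: 1007x ≡ 1354 (mod 3162).
Now find 1007⁻¹ mod 3162:
3162 = 3·1007 + 141
1007 = 7·141 + 20
141 = 7·20 + 1
20 = 20·1 + 0
Back-substitute:
1 = 141 − 7·20
1 = −7·1007 + 50·141
1 = 50·3162 − 157·1007
So 1007·(-157) ≡ 1 (mod 3162), i.e. 1007⁻¹ ≡ 3005.
Then x ≡ 3005·1354 ≡ 2438 (mod 3162); the smallest non-negative solution is x = 2438.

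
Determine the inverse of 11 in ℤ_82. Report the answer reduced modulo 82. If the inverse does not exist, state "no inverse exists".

15

Extended Euclidean algorithm:
82 = 7×11 + 5
11 = 2×5 + 1
5 = 5×1 + 0
Since gcd(11, 82) = 1, back-substitute to write 1 as a combination:
1 = 11 − 2·5
1 = −2·82 + 15·11
So 11·15 ≡ 1 (mod 82).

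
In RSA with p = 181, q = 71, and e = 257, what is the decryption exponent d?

φ(n) = (p−1)(q−1) = 180·70 = 12600.
Need d with 257·d ≡ 1 (mod 12600). Apply the extended Euclidean algorithm:
12600 = 49·257 + 7
257 = 36·7 + 5
7 = 1·5 + 2
5 = 2·2 + 1
2 = 2·1 + 0
Back-substitute:
1 = 5 − 2·2
1 = −2·7 + 3·5
1 = 3·257 − 110·7
1 = −110·12600 + 5393·257
So 257·5393 ≡ 1 (mod 12600), hence d = 5393.

5393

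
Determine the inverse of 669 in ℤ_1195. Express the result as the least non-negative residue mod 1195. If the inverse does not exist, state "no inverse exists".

Run Euclid on (1195, 669):
1195 = 1*669 + 526
669 = 1*526 + 143
526 = 3*143 + 97
143 = 1*97 + 46
97 = 2*46 + 5
46 = 9*5 + 1
5 = 5*1 + 0
Since gcd(669, 1195) = 1, back-substitute to write 1 as a combination:
1 = 46 − 9·5
1 = −9·97 + 19·46
1 = 19·143 − 28·97
1 = −28·526 + 103·143
1 = 103·669 − 131·526
1 = −131·1195 + 234·669
So 669·234 ≡ 1 (mod 1195).

234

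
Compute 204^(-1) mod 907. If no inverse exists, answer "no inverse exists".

Extended Euclidean algorithm:
907 = 4×204 + 91
204 = 2×91 + 22
91 = 4×22 + 3
22 = 7×3 + 1
3 = 3×1 + 0
gcd = 1, so the inverse exists. Back-substitute:
1 = 22 − 7·3
1 = −7·91 + 29·22
1 = 29·204 − 65·91
1 = −65·907 + 289·204
So 204·289 ≡ 1 (mod 907).

289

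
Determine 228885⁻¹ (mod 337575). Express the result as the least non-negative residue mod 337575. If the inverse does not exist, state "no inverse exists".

no inverse exists

Compute gcd(228885, 337575):
337575 = 1×228885 + 108690
228885 = 2×108690 + 11505
108690 = 9×11505 + 5145
11505 = 2×5145 + 1215
5145 = 4×1215 + 285
1215 = 4×285 + 75
285 = 3×75 + 60
75 = 1×60 + 15
60 = 4×15 + 0
gcd(228885, 337575) = 15 ≠ 1, so 228885 has no multiplicative inverse modulo 337575.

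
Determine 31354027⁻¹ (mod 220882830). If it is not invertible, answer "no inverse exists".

Apply the Euclidean algorithm to 220882830 and 31354027:
220882830 = 7×31354027 + 1404641
31354027 = 22×1404641 + 451925
1404641 = 3×451925 + 48866
451925 = 9×48866 + 12131
48866 = 4×12131 + 342
12131 = 35×342 + 161
342 = 2×161 + 20
161 = 8×20 + 1
20 = 20×1 + 0
gcd = 1, so the inverse exists. Back-substitute:
1 = 161 − 8·20
1 = −8·342 + 17·161
1 = 17·12131 − 603·342
1 = −603·48866 + 2429·12131
1 = 2429·451925 − 22464·48866
1 = −22464·1404641 + 69821·451925
1 = 69821·31354027 − 1558526·1404641
1 = −1558526·220882830 + 10979503·31354027
So 31354027·10979503 ≡ 1 (mod 220882830).

10979503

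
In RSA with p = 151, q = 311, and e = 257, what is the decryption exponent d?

φ(n) = (p−1)(q−1) = 150·310 = 46500.
Need d with 257·d ≡ 1 (mod 46500). Apply the extended Euclidean algorithm:
46500 = 180×257 + 240
257 = 1×240 + 17
240 = 14×17 + 2
17 = 8×2 + 1
2 = 2×1 + 0
Back-substitute:
1 = 17 − 8·2
1 = −8·240 + 113·17
1 = 113·257 − 121·240
1 = −121·46500 + 21893·257
So 257·21893 ≡ 1 (mod 46500), hence d = 21893.

21893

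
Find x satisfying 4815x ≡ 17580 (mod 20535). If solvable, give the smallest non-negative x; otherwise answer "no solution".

First find gcd(4815, 20535):
20535 = 4×4815 + 1275
4815 = 3×1275 + 990
1275 = 1×990 + 285
990 = 3×285 + 135
285 = 2×135 + 15
135 = 9×15 + 0
gcd = 15 and 15 | 17580, so solutions exist. Divide through by 15: 321x ≡ 1172 (mod 1369).
Now find 321⁻¹ mod 1369:
1369 = 4*321 + 85
321 = 3*85 + 66
85 = 1*66 + 19
66 = 3*19 + 9
19 = 2*9 + 1
9 = 9*1 + 0
Back-substitute:
1 = 19 − 2·9
1 = −2·66 + 7·19
1 = 7·85 − 9·66
1 = −9·321 + 34·85
1 = 34·1369 − 145·321
So 321·(-145) ≡ 1 (mod 1369), i.e. 321⁻¹ ≡ 1224.
Then x ≡ 1224·1172 ≡ 1185 (mod 1369); the smallest non-negative solution is x = 1185.

1185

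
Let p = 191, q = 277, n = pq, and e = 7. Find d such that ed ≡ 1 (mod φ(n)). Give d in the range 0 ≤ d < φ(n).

14983

φ(n) = (p−1)(q−1) = 190·276 = 52440.
Need d with 7·d ≡ 1 (mod 52440). Apply the extended Euclidean algorithm:
52440 = 7491·7 + 3
7 = 2·3 + 1
3 = 3·1 + 0
Back-substitute:
1 = 7 − 2·3
1 = −2·52440 + 14983·7
So 7·14983 ≡ 1 (mod 52440), hence d = 14983.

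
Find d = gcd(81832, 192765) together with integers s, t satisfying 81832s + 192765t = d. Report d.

Repeated division:
192765 = 2×81832 + 29101
81832 = 2×29101 + 23630
29101 = 1×23630 + 5471
23630 = 4×5471 + 1746
5471 = 3×1746 + 233
1746 = 7×233 + 115
233 = 2×115 + 3
115 = 38×3 + 1
3 = 3×1 + 0
gcd(81832, 192765) = 1.
Express as a combination:
1 = 115 − 38·3
1 = −38·233 + 77·115
1 = 77·1746 − 577·233
1 = −577·5471 + 1808·1746
1 = 1808·23630 − 7809·5471
1 = −7809·29101 + 9617·23630
1 = 9617·81832 − 27043·29101
1 = −27043·192765 + 63703·81832
So 1 = (-27043)·192765 + (63703)·81832.

1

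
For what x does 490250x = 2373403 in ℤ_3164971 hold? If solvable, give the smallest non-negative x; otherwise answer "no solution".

First find gcd(490250, 3164971):
3164971 = 6×490250 + 223471
490250 = 2×223471 + 43308
223471 = 5×43308 + 6931
43308 = 6×6931 + 1722
6931 = 4×1722 + 43
1722 = 40×43 + 2
43 = 21×2 + 1
2 = 2×1 + 0
gcd = 1, so a unique solution mod 3164971 exists.
Back-substitute for the Bézout coefficients:
1 = 43 − 21·2
1 = −21·1722 + 841·43
1 = 841·6931 − 3385·1722
1 = −3385·43308 + 21151·6931
1 = 21151·223471 − 109140·43308
1 = −109140·490250 + 239431·223471
1 = 239431·3164971 − 1545726·490250
So 490250·(-1545726) ≡ 1 (mod 3164971), giving 490250⁻¹ ≡ 1619245.
x ≡ 490250⁻¹·2373403 ≡ 1619245·2373403 ≡ 1099478 (mod 3164971).

1099478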